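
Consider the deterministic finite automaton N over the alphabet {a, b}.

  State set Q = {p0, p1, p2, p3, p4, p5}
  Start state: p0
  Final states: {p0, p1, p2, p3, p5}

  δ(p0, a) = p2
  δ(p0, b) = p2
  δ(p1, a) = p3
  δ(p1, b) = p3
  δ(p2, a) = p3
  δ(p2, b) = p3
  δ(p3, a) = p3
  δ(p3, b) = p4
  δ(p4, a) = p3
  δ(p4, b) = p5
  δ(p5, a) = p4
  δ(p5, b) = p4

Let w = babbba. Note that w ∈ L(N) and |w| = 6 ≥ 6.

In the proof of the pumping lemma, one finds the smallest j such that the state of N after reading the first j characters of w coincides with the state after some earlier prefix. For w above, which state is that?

State sequence: p0 -b-> p2 -a-> p3 -b-> p4 -b-> p5 -b-> p4 -a-> p3
First repeat at step 5: p4 was already visited.

The earliest repeat is at step j = 5: N is in p4, which it already visited at step i = 3.
With |Q| = 6, pigeonhole forces a state repeat no later than step 6; the substring read between the first and second visits to that state can be pumped.

p4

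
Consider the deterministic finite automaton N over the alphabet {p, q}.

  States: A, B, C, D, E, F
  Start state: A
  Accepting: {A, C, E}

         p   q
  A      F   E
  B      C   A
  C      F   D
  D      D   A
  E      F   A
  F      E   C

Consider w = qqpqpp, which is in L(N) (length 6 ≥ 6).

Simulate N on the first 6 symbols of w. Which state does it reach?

E

Run of N on the first 6 characters of w = q q p q p p:
  step 0: A  (start)
  step 1: E  (read q: A→E)
  step 2: A  (read q: E→A)
  step 3: F  (read p: A→F)
  step 4: C  (read q: F→C)
  step 5: F  (read p: C→F)
  step 6: E  (read p: F→E)

After reading 6 characters, N is in state E.
(This kind of state-tracing is the core of the pumping-lemma construction: with 6 states, pigeonhole forces a repeat within the first 6 steps.)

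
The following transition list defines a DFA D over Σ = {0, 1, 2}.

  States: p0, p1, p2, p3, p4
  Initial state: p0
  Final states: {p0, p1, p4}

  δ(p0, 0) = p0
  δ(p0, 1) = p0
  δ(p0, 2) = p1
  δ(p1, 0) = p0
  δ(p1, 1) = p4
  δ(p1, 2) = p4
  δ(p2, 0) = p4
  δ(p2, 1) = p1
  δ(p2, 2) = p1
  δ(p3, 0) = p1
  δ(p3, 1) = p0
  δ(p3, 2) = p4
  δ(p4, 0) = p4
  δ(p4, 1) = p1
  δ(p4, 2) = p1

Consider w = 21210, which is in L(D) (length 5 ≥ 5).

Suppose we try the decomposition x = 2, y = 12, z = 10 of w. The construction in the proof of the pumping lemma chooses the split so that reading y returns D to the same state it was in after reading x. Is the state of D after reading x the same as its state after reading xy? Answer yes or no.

yes

State sequence: p0 -2-> p1 -1-> p4 -2-> p1

After x (step 1): p1. After xy (step 3): p1.
They match, so y = 12 drives D around a cycle from p1 back to itself; pumping y any number of times keeps D in p1 before reading z, and xyⁱz ∈ L(D) for every i ≥ 0.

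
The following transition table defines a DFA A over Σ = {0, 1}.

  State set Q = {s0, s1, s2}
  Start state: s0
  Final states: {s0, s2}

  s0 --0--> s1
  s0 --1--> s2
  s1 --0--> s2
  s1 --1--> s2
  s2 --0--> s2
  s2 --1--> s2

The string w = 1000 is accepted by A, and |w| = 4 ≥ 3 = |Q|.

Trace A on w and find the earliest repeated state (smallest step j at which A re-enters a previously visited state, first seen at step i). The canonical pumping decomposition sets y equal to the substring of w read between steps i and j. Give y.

Run of A on w = 1 0 0 0:
  step 0: s0  (start)
  step 1: s2  (read 1: s0→s2)
  step 2: s2  (read 0: s2→s2)   ← first repeat (s2 seen earlier)
  step 3: s2  (read 0: s2→s2)
  step 4: s2  (read 0: s2→s2)

So i = 1, j = 2, giving x = w[0:1] = 1, y = w[1:2] = 0, z = w[2:4] = 00.
Check: |xy| = 2 ≤ 3 and |y| = 1 ≥ 1. Reading y takes A from s2 back to s2, so every xyⁱz is accepted.

0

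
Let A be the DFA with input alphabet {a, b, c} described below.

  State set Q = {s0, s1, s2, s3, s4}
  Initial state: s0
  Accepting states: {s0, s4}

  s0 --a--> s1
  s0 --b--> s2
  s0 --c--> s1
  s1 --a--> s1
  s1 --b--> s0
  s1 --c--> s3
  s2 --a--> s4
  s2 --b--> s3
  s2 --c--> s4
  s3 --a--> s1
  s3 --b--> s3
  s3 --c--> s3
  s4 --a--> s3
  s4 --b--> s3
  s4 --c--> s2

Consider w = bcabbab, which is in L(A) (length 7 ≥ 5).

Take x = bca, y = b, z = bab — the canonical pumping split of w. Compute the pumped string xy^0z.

bcabab

xy⁰z = xz = bca·bab = bcabab.
Reading y = b takes A from s3 back to s3, so after x the machine is still in s3, and z then leads to the accepting state s0. Hence bcabab ∈ L(A).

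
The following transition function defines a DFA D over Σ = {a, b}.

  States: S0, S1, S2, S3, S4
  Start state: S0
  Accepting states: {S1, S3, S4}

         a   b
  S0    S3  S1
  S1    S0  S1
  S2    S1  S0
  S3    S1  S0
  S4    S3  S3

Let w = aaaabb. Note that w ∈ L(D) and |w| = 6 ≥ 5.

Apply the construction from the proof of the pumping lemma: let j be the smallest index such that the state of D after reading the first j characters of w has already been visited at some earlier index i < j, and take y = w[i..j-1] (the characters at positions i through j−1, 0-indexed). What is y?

Run of D on w = a a a a b b:
  step 0: S0  (start)
  step 1: S3  (read a: S0→S3)
  step 2: S1  (read a: S3→S1)
  step 3: S0  (read a: S1→S0)   ← first repeat (S0 seen earlier)
  step 4: S3  (read a: S0→S3)
  step 5: S0  (read b: S3→S0)
  step 6: S1  (read b: S0→S1)

So i = 0, j = 3, giving x = w[0:0] = ε, y = w[0:3] = aaa, z = w[3:6] = abb.
Check: |xy| = 3 ≤ 5 and |y| = 3 ≥ 1. Reading y takes D from S0 back to S0, so every xyⁱz is accepted.

aaa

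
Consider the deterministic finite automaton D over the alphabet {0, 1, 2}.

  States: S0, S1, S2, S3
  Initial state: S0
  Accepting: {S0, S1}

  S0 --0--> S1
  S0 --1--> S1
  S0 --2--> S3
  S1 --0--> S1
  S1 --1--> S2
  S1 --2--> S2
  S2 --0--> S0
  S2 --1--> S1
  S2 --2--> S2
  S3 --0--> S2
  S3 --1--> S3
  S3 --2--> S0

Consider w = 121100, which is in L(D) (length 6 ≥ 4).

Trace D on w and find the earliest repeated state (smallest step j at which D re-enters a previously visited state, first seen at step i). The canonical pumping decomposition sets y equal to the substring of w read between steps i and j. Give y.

Run of D on w = 1 2 1 1 0 0:
  step 0: S0  (start)
  step 1: S1  (read 1: S0→S1)
  step 2: S2  (read 2: S1→S2)
  step 3: S1  (read 1: S2→S1)   ← first repeat (S1 seen earlier)
  step 4: S2  (read 1: S1→S2)
  step 5: S0  (read 0: S2→S0)
  step 6: S1  (read 0: S0→S1)

So i = 1, j = 3, giving x = w[0:1] = 1, y = w[1:3] = 21, z = w[3:6] = 100.
Check: |xy| = 3 ≤ 4 and |y| = 2 ≥ 1. Reading y takes D from S1 back to S1, so every xyⁱz is accepted.
The DFA has 4 states, so the proof of the pumping lemma guarantees a repeated state among the first 4+1 visited; the segment between the two visits is the pumpable y.

21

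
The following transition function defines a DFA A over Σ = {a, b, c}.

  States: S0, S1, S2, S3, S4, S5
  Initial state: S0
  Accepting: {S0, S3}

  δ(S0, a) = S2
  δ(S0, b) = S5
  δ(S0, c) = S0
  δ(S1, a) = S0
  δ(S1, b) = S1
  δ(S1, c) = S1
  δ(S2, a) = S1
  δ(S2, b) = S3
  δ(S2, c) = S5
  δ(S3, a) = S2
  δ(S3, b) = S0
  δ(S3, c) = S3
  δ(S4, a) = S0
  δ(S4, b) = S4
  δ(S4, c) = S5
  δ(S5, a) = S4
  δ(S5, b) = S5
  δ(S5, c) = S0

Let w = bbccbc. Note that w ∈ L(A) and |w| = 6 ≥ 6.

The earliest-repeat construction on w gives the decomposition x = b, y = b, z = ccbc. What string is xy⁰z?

bccbc

xy⁰z = xz = b·ccbc = bccbc.
Reading y = b takes A from S5 back to S5, so after x the machine is still in S5, and z then leads to the accepting state S0. Hence bccbc ∈ L(A).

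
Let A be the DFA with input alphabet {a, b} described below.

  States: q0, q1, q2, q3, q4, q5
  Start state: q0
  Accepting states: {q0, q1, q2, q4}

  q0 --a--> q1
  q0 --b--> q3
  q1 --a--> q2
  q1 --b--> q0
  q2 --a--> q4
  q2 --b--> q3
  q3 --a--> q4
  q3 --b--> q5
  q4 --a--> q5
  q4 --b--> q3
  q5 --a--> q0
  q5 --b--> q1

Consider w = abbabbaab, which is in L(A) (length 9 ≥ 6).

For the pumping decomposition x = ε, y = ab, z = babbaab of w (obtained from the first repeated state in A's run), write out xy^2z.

ababbabbaab

xy^2z = ε·ab·ab·babbaab = ababbabbaab.
Reading y = ab takes A from q0 back to q0, so after x·y·y the machine is still in q0, and z then leads to the accepting state q0. Hence ababbabbaab ∈ L(A).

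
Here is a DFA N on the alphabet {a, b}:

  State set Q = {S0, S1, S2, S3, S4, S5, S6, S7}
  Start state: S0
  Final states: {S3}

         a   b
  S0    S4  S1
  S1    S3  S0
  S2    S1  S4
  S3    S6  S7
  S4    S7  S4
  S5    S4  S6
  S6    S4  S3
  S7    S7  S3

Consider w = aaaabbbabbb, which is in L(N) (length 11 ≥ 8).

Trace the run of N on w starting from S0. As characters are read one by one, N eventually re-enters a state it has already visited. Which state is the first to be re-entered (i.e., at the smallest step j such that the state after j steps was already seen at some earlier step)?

S7

Run of N on w = a a a a b b b a b b b:
  step 0: S0  (start)
  step 1: S4  (read a: S0→S4)
  step 2: S7  (read a: S4→S7)
  step 3: S7  (read a: S7→S7)   ← first repeat (S7 seen earlier)
  step 4: S7  (read a: S7→S7)
  step 5: S3  (read b: S7→S3)
  step 6: S7  (read b: S3→S7)
  step 7: S3  (read b: S7→S3)
  step 8: S6  (read a: S3→S6)
  step 9: S3  (read b: S6→S3)
  step 10: S7  (read b: S3→S7)
  step 11: S3  (read b: S7→S3)

The earliest repeat is at step j = 3: N is in S7, which it already visited at step i = 2.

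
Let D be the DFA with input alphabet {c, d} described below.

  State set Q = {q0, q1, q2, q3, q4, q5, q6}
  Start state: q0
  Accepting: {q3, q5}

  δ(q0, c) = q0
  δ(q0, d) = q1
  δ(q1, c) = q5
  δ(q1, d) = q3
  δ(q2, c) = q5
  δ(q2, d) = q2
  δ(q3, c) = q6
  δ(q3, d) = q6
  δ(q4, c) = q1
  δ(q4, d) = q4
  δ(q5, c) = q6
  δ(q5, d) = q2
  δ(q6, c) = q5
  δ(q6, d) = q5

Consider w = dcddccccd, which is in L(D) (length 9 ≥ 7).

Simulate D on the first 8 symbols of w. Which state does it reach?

q6

Run of D on the first 8 characters of w = d c d d c c c c:
  step 0: q0  (start)
  step 1: q1  (read d: q0→q1)
  step 2: q5  (read c: q1→q5)
  step 3: q2  (read d: q5→q2)
  step 4: q2  (read d: q2→q2)
  step 5: q5  (read c: q2→q5)
  step 6: q6  (read c: q5→q6)
  step 7: q5  (read c: q6→q5)
  step 8: q6  (read c: q5→q6)

After reading 8 characters, D is in state q6.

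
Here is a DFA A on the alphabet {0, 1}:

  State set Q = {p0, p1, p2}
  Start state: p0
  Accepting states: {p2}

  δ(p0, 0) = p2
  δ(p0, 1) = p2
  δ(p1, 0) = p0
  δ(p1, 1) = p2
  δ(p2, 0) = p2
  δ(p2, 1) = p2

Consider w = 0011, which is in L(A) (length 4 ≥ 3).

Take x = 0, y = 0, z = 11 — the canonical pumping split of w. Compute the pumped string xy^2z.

00011

xy^2z = 0·0·0·11 = 00011.
Reading y = 0 takes A from p2 back to p2, so after x·y·y the machine is still in p2, and z then leads to the accepting state p2. Hence 00011 ∈ L(A).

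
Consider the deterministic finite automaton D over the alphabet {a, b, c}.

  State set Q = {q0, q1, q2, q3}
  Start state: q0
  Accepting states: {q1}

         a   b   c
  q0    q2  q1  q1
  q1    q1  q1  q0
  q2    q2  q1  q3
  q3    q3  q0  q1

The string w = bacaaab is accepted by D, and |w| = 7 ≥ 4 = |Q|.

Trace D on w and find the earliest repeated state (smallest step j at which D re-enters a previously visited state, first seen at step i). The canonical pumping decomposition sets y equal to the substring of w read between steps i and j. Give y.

a

State sequence: q0 -b-> q1 -a-> q1 -c-> q0 -a-> q2 -a-> q2 -a-> q2 -b-> q1
First repeat at step 2: q1 was already visited.

So i = 1, j = 2, giving x = w[0:1] = b, y = w[1:2] = a, z = w[2:7] = caaab.
Check: |xy| = 2 ≤ 4 and |y| = 1 ≥ 1. Reading y takes D from q1 back to q1, so every xyⁱz is accepted.
Since D has 4 states, any run of length ≥ 4 visits 4+1 states, so by pigeonhole some state repeats within the first 4 steps — that repeat gives the pumpable loop.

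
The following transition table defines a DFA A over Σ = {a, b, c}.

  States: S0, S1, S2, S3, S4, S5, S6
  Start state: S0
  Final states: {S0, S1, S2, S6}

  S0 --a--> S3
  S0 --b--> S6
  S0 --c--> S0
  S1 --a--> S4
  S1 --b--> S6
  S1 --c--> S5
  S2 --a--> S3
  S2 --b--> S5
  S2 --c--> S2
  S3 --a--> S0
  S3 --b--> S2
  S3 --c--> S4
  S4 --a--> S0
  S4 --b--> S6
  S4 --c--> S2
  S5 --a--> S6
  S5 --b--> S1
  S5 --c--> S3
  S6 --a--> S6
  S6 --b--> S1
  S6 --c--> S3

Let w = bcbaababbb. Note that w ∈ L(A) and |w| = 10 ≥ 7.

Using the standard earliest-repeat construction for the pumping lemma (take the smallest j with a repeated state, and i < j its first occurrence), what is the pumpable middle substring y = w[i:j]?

ba

Run of A on w = b c b a a b a b b b:
  step 0: S0  (start)
  step 1: S6  (read b: S0→S6)
  step 2: S3  (read c: S6→S3)
  step 3: S2  (read b: S3→S2)
  step 4: S3  (read a: S2→S3)   ← first repeat (S3 seen earlier)
  step 5: S0  (read a: S3→S0)
  step 6: S6  (read b: S0→S6)
  step 7: S6  (read a: S6→S6)
  step 8: S1  (read b: S6→S1)
  step 9: S6  (read b: S1→S6)
  step 10: S1  (read b: S6→S1)

So i = 2, j = 4, giving x = w[0:2] = bc, y = w[2:4] = ba, z = w[4:10] = ababbb.
Check: |xy| = 4 ≤ 7 and |y| = 2 ≥ 1. Reading y takes A from S3 back to S3, so every xyⁱz is accepted.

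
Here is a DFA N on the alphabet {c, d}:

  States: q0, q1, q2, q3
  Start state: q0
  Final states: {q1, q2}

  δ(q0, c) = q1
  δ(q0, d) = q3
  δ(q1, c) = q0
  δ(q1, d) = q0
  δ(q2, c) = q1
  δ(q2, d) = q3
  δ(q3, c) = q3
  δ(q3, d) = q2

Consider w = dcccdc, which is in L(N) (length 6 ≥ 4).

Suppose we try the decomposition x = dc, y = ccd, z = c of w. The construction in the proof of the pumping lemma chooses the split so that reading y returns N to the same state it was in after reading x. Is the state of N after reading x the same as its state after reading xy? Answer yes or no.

no

State sequence: q0 -d-> q3 -c-> q3 -c-> q3 -c-> q3 -d-> q2

After x (step 2): q3. After xy (step 5): q2.
They differ (q3 ≠ q2), so y is not a cycle from the state after x; this split is not the one the pumping-lemma construction produces, and pumping y need not keep the string in L(N).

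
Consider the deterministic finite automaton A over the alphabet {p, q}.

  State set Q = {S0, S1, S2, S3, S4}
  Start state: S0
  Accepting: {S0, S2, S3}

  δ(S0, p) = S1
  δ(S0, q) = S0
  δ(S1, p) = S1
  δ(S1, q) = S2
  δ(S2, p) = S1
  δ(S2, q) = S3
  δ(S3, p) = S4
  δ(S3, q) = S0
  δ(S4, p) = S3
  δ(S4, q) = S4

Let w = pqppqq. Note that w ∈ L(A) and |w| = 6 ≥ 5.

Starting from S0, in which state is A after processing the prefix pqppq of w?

S2

Run of A on the first 5 characters of w = p q p p q:
  step 0: S0  (start)
  step 1: S1  (read p: S0→S1)
  step 2: S2  (read q: S1→S2)
  step 3: S1  (read p: S2→S1)
  step 4: S1  (read p: S1→S1)
  step 5: S2  (read q: S1→S2)

After reading 5 characters, A is in state S2.
(This kind of state-tracing is the core of the pumping-lemma construction: with 5 states, pigeonhole forces a repeat within the first 5 steps.)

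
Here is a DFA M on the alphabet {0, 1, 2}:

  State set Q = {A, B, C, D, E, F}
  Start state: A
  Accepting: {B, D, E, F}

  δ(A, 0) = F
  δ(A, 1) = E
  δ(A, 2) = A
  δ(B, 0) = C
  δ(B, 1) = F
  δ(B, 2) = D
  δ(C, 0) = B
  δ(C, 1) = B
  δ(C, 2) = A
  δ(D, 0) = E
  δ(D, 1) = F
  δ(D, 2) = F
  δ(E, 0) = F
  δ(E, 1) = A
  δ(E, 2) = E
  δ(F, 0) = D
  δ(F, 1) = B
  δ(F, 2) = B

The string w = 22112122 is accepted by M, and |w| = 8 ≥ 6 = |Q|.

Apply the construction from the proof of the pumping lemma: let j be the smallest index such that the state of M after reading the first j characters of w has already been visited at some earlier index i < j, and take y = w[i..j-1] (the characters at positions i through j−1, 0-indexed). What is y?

State sequence: A -2-> A -2-> A -1-> E -1-> A -2-> A -1-> E -2-> E -2-> E
First repeat at step 1: A was already visited.

So i = 0, j = 1, giving x = w[0:0] = ε, y = w[0:1] = 2, z = w[1:8] = 2112122.
Check: |xy| = 1 ≤ 6 and |y| = 1 ≥ 1. Reading y takes M from A back to A, so every xyⁱz is accepted.
Pumping length from the standard proof: p = 6 (the number of states). The repeated state found above gives |xy| = j ≤ 6 and |y| = j − i ≥ 1.

2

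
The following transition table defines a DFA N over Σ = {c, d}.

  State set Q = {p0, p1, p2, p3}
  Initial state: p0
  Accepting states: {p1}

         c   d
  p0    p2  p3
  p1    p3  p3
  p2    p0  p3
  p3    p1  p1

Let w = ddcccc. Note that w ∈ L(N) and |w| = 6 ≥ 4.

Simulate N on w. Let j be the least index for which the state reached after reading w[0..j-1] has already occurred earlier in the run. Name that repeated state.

State sequence: p0 -d-> p3 -d-> p1 -c-> p3 -c-> p1 -c-> p3 -c-> p1
First repeat at step 3: p3 was already visited.

The earliest repeat is at step j = 3: N is in p3, which it already visited at step i = 1.

p3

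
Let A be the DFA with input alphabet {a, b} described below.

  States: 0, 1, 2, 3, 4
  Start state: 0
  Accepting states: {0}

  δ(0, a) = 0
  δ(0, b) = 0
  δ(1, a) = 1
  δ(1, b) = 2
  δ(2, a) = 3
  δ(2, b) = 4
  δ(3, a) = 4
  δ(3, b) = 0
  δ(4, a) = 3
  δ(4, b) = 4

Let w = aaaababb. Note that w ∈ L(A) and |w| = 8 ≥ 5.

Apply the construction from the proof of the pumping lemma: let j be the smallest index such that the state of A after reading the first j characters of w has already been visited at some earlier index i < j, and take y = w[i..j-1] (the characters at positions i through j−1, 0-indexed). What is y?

State sequence: 0 -a-> 0 -a-> 0 -a-> 0 -a-> 0 -b-> 0 -a-> 0 -b-> 0 -b-> 0
First repeat at step 1: 0 was already visited.

So i = 0, j = 1, giving x = w[0:0] = ε, y = w[0:1] = a, z = w[1:8] = aaababb.
Check: |xy| = 1 ≤ 5 and |y| = 1 ≥ 1. Reading y takes A from 0 back to 0, so every xyⁱz is accepted.

a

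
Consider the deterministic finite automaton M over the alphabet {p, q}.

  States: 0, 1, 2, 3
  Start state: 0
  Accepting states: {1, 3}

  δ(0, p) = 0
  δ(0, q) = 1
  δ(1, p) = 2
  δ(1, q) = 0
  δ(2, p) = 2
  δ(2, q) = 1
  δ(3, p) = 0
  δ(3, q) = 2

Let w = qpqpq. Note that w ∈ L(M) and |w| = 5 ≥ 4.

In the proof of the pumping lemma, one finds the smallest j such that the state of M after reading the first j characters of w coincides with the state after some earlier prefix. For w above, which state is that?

Run of M on w = q p q p q:
  step 0: 0  (start)
  step 1: 1  (read q: 0→1)
  step 2: 2  (read p: 1→2)
  step 3: 1  (read q: 2→1)   ← first repeat (1 seen earlier)
  step 4: 2  (read p: 1→2)
  step 5: 1  (read q: 2→1)

The earliest repeat is at step j = 3: M is in 1, which it already visited at step i = 1.
Since M has 4 states, any run of length ≥ 4 visits 4+1 states, so by pigeonhole some state repeats within the first 4 steps — that repeat gives the pumpable loop.

1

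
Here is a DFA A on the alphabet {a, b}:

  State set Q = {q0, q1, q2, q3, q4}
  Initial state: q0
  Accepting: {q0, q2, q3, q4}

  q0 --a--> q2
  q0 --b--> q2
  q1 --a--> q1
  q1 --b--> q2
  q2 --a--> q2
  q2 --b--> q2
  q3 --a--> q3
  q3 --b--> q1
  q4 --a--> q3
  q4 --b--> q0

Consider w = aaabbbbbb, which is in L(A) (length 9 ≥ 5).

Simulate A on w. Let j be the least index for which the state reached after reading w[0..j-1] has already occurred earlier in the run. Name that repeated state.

Run of A on w = a a a b b b b b b:
  step 0: q0  (start)
  step 1: q2  (read a: q0→q2)
  step 2: q2  (read a: q2→q2)   ← first repeat (q2 seen earlier)
  step 3: q2  (read a: q2→q2)
  step 4: q2  (read b: q2→q2)
  step 5: q2  (read b: q2→q2)
  step 6: q2  (read b: q2→q2)
  step 7: q2  (read b: q2→q2)
  step 8: q2  (read b: q2→q2)
  step 9: q2  (read b: q2→q2)

The earliest repeat is at step j = 2: A is in q2, which it already visited at step i = 1.
The DFA has 5 states, so the proof of the pumping lemma guarantees a repeated state among the first 5+1 visited; the segment between the two visits is the pumpable y.

q2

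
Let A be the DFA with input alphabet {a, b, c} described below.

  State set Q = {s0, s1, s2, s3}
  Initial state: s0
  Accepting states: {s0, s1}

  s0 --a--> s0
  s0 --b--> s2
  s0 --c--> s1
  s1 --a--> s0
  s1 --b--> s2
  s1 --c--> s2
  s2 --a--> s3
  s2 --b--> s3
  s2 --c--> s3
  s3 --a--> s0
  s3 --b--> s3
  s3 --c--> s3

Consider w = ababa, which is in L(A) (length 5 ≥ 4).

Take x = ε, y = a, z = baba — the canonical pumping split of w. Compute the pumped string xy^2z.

aababa

xy^2z = ε·a·a·baba = aababa.
Reading y = a takes A from s0 back to s0, so after x·y·y the machine is still in s0, and z then leads to the accepting state s0. Hence aababa ∈ L(A).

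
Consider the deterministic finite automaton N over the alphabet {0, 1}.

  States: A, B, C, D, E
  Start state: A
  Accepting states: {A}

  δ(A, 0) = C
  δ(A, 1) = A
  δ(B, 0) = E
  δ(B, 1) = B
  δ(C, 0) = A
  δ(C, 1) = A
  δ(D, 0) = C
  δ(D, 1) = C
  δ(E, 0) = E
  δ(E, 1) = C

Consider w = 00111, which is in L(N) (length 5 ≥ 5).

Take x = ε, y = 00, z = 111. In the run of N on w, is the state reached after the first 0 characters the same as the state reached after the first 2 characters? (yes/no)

Run of N on the first 2 characters of w = 0 0:
  step 0: A  (start)
  step 1: C  (read 0: A→C)
  step 2: A  (read 0: C→A)

After x (step 0): A. After xy (step 2): A.
They match, so y = 00 drives N around a cycle from A back to itself; pumping y any number of times keeps N in A before reading z, and xyⁱz ∈ L(N) for every i ≥ 0.

yes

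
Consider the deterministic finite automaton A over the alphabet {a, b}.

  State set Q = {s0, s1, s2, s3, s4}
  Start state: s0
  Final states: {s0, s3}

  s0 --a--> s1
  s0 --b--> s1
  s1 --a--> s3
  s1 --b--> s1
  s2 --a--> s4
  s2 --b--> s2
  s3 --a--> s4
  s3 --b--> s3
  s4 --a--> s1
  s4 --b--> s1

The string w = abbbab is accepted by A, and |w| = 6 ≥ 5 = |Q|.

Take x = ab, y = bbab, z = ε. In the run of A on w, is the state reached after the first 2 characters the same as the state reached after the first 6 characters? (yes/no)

Run of A on the first 6 characters of w = a b b b a b:
  step 0: s0  (start)
  step 1: s1  (read a: s0→s1)
  step 2: s1  (read b: s1→s1)
  step 3: s1  (read b: s1→s1)
  step 4: s1  (read b: s1→s1)
  step 5: s3  (read a: s1→s3)
  step 6: s3  (read b: s3→s3)

After x (step 2): s1. After xy (step 6): s3.
They differ (s1 ≠ s3), so y is not a cycle from the state after x; this split is not the one the pumping-lemma construction produces, and pumping y need not keep the string in L(A).

no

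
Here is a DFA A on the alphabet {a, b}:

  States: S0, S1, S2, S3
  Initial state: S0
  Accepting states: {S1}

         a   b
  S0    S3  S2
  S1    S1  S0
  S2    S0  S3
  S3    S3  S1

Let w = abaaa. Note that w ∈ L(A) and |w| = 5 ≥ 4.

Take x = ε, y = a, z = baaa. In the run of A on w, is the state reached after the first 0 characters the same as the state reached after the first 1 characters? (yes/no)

Run of A on the first 1 characters of w = a:
  step 0: S0  (start)
  step 1: S3  (read a: S0→S3)

After x (step 0): S0. After xy (step 1): S3.
They differ (S0 ≠ S3), so y is not a cycle from the state after x; this split is not the one the pumping-lemma construction produces, and pumping y need not keep the string in L(A).

no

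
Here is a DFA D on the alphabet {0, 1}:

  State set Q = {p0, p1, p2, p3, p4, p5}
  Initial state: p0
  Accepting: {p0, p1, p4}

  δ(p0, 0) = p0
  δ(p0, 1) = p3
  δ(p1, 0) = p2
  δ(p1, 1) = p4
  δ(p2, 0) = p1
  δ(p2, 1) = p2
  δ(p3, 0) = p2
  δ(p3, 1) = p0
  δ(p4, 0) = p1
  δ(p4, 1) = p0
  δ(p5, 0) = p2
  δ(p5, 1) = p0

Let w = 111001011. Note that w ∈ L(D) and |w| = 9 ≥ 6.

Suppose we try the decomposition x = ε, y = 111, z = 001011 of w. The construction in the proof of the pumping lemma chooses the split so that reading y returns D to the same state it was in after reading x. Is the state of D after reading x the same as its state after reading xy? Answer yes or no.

Run of D on the first 3 characters of w = 1 1 1:
  step 0: p0  (start)
  step 1: p3  (read 1: p0→p3)
  step 2: p0  (read 1: p3→p0)
  step 3: p3  (read 1: p0→p3)

After x (step 0): p0. After xy (step 3): p3.
They differ (p0 ≠ p3), so y is not a cycle from the state after x; this split is not the one the pumping-lemma construction produces, and pumping y need not keep the string in L(D).

no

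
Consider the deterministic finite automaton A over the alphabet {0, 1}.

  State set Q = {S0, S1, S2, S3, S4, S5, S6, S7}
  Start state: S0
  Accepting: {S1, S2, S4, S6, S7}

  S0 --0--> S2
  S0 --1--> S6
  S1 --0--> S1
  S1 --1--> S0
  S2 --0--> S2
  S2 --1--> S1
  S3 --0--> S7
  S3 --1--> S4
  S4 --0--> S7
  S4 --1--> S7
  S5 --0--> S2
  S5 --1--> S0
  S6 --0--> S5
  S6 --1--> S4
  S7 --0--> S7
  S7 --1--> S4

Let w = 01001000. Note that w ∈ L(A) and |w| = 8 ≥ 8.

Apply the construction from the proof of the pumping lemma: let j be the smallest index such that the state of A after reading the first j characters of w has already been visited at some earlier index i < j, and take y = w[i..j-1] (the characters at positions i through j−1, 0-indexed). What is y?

State sequence: S0 -0-> S2 -1-> S1 -0-> S1 -0-> S1 -1-> S0 -0-> S2 -0-> S2 -0-> S2
First repeat at step 3: S1 was already visited.

So i = 2, j = 3, giving x = w[0:2] = 01, y = w[2:3] = 0, z = w[3:8] = 01000.
Check: |xy| = 3 ≤ 8 and |y| = 1 ≥ 1. Reading y takes A from S1 back to S1, so every xyⁱz is accepted.
With |Q| = 8, pigeonhole forces a state repeat no later than step 8; the substring read between the first and second visits to that state can be pumped.

0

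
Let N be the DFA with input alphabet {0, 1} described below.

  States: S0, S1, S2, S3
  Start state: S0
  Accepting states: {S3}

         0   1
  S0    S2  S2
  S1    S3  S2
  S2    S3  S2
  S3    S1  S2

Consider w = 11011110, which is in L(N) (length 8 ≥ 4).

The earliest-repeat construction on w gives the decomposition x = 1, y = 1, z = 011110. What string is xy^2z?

xy^2z = 1·1·1·011110 = 111011110.
Reading y = 1 takes N from S2 back to S2, so after x·y·y the machine is still in S2, and z then leads to the accepting state S3. Hence 111011110 ∈ L(N).

111011110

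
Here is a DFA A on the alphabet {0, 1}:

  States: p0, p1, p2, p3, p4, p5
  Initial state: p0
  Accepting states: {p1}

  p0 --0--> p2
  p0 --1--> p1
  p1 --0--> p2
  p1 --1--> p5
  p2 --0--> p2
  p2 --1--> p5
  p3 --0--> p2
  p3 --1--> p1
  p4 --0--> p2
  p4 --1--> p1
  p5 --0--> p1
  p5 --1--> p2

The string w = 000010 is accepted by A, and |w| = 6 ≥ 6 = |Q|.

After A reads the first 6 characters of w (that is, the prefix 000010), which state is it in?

p1

State sequence: p0 -0-> p2 -0-> p2 -0-> p2 -0-> p2 -1-> p5 -0-> p1

After reading 6 characters, A is in state p1.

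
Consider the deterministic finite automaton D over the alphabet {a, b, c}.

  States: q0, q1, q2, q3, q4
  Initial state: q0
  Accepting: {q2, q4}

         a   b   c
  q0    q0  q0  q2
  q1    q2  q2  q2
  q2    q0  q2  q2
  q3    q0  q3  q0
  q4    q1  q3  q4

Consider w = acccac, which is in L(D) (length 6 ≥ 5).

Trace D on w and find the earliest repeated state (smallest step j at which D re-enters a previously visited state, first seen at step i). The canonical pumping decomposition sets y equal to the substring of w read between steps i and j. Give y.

a

State sequence: q0 -a-> q0 -c-> q2 -c-> q2 -c-> q2 -a-> q0 -c-> q2
First repeat at step 1: q0 was already visited.

So i = 0, j = 1, giving x = w[0:0] = ε, y = w[0:1] = a, z = w[1:6] = cccac.
Check: |xy| = 1 ≤ 5 and |y| = 1 ≥ 1. Reading y takes D from q0 back to q0, so every xyⁱz is accepted.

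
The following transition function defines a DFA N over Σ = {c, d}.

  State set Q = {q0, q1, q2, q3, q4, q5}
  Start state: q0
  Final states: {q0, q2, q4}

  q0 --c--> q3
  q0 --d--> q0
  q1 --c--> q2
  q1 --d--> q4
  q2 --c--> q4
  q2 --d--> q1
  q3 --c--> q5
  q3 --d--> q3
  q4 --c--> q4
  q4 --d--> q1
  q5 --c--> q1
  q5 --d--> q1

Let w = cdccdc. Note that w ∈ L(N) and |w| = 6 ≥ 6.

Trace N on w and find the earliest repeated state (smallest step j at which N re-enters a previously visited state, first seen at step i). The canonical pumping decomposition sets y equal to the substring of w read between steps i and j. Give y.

d

State sequence: q0 -c-> q3 -d-> q3 -c-> q5 -c-> q1 -d-> q4 -c-> q4
First repeat at step 2: q3 was already visited.

So i = 1, j = 2, giving x = w[0:1] = c, y = w[1:2] = d, z = w[2:6] = ccdc.
Check: |xy| = 2 ≤ 6 and |y| = 1 ≥ 1. Reading y takes N from q3 back to q3, so every xyⁱz is accepted.
Since N has 6 states, any run of length ≥ 6 visits 6+1 states, so by pigeonhole some state repeats within the first 6 steps — that repeat gives the pumpable loop.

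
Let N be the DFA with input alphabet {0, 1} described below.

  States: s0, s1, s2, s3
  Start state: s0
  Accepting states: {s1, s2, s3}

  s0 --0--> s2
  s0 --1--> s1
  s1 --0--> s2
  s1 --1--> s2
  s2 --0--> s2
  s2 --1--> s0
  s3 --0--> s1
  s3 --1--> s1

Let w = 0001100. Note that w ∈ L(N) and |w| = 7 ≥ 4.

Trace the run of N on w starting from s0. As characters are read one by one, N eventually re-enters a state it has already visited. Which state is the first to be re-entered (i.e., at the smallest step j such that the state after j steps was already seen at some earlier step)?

Run of N on w = 0 0 0 1 1 0 0:
  step 0: s0  (start)
  step 1: s2  (read 0: s0→s2)
  step 2: s2  (read 0: s2→s2)   ← first repeat (s2 seen earlier)
  step 3: s2  (read 0: s2→s2)
  step 4: s0  (read 1: s2→s0)
  step 5: s1  (read 1: s0→s1)
  step 6: s2  (read 0: s1→s2)
  step 7: s2  (read 0: s2→s2)

The earliest repeat is at step j = 2: N is in s2, which it already visited at step i = 1.
Since N has 4 states, any run of length ≥ 4 visits 4+1 states, so by pigeonhole some state repeats within the first 4 steps — that repeat gives the pumpable loop.

s2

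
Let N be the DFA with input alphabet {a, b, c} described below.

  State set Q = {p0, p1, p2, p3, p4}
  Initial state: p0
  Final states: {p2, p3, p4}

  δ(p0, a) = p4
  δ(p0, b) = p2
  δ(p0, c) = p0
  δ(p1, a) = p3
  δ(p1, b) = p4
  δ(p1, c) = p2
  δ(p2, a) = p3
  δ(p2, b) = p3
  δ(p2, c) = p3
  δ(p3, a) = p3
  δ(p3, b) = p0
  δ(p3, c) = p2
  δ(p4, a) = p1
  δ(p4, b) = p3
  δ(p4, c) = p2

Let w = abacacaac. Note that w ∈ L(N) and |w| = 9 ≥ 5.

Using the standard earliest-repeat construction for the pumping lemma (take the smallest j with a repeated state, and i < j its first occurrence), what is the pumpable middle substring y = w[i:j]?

State sequence: p0 -a-> p4 -b-> p3 -a-> p3 -c-> p2 -a-> p3 -c-> p2 -a-> p3 -a-> p3 -c-> p2
First repeat at step 3: p3 was already visited.

So i = 2, j = 3, giving x = w[0:2] = ab, y = w[2:3] = a, z = w[3:9] = cacaac.
Check: |xy| = 3 ≤ 5 and |y| = 1 ≥ 1. Reading y takes N from p3 back to p3, so every xyⁱz is accepted.

a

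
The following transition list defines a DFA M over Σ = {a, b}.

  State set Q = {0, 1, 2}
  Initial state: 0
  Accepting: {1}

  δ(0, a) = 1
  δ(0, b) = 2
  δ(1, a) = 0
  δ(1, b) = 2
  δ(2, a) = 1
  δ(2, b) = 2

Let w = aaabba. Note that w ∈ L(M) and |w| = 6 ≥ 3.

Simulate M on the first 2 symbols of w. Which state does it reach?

Run of M on the first 2 characters of w = a a:
  step 0: 0  (start)
  step 1: 1  (read a: 0→1)
  step 2: 0  (read a: 1→0)

After reading 2 characters, M is in state 0.
(This kind of state-tracing is the core of the pumping-lemma construction: with 3 states, pigeonhole forces a repeat within the first 3 steps.)

0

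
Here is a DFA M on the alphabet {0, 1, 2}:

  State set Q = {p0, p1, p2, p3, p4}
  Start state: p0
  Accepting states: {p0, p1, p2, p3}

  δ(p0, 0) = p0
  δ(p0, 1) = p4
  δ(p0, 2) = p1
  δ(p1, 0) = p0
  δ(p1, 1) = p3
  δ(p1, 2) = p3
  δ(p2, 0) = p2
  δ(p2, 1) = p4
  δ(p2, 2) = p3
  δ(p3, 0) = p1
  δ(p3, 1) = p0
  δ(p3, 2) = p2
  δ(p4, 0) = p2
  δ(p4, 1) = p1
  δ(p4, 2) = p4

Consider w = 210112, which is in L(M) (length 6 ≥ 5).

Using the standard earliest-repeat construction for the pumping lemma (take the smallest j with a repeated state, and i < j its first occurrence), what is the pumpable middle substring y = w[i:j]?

10

Run of M on w = 2 1 0 1 1 2:
  step 0: p0  (start)
  step 1: p1  (read 2: p0→p1)
  step 2: p3  (read 1: p1→p3)
  step 3: p1  (read 0: p3→p1)   ← first repeat (p1 seen earlier)
  step 4: p3  (read 1: p1→p3)
  step 5: p0  (read 1: p3→p0)
  step 6: p1  (read 2: p0→p1)

So i = 1, j = 3, giving x = w[0:1] = 2, y = w[1:3] = 10, z = w[3:6] = 112.
Check: |xy| = 3 ≤ 5 and |y| = 2 ≥ 1. Reading y takes M from p1 back to p1, so every xyⁱz is accepted.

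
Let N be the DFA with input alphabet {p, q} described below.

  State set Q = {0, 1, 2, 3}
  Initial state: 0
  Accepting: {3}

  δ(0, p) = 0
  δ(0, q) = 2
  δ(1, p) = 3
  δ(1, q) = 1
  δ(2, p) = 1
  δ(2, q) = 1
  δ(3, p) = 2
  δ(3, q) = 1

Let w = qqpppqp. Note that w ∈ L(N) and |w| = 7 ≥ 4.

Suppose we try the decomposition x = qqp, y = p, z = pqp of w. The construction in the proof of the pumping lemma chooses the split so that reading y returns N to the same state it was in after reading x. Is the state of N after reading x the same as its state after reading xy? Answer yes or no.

Run of N on the first 4 characters of w = q q p p:
  step 0: 0  (start)
  step 1: 2  (read q: 0→2)
  step 2: 1  (read q: 2→1)
  step 3: 3  (read p: 1→3)
  step 4: 2  (read p: 3→2)

After x (step 3): 3. After xy (step 4): 2.
They differ (3 ≠ 2), so y is not a cycle from the state after x; this split is not the one the pumping-lemma construction produces, and pumping y need not keep the string in L(N).

no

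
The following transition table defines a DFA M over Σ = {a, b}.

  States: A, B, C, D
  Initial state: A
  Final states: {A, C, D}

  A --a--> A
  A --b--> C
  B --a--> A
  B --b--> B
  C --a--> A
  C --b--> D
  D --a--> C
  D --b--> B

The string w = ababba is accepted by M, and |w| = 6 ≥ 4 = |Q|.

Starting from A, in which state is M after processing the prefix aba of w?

State sequence: A -a-> A -b-> C -a-> A

After reading 3 characters, M is in state A.
(This kind of state-tracing is the core of the pumping-lemma construction: with 4 states, pigeonhole forces a repeat within the first 4 steps.)

A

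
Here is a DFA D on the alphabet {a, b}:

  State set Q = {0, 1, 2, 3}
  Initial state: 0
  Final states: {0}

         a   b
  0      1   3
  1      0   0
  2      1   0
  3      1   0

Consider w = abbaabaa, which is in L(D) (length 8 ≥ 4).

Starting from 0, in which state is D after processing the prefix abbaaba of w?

State sequence: 0 -a-> 1 -b-> 0 -b-> 3 -a-> 1 -a-> 0 -b-> 3 -a-> 1

After reading 7 characters, D is in state 1.
(This kind of state-tracing is the core of the pumping-lemma construction: with 4 states, pigeonhole forces a repeat within the first 4 steps.)

1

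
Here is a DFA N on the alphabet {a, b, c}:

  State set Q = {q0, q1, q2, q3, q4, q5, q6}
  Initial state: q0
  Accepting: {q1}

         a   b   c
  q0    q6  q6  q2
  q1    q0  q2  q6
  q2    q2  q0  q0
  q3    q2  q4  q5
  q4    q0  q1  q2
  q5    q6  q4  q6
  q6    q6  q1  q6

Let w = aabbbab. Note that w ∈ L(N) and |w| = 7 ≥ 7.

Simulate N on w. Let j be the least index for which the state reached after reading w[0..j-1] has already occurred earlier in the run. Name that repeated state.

State sequence: q0 -a-> q6 -a-> q6 -b-> q1 -b-> q2 -b-> q0 -a-> q6 -b-> q1
First repeat at step 2: q6 was already visited.

The earliest repeat is at step j = 2: N is in q6, which it already visited at step i = 1.

q6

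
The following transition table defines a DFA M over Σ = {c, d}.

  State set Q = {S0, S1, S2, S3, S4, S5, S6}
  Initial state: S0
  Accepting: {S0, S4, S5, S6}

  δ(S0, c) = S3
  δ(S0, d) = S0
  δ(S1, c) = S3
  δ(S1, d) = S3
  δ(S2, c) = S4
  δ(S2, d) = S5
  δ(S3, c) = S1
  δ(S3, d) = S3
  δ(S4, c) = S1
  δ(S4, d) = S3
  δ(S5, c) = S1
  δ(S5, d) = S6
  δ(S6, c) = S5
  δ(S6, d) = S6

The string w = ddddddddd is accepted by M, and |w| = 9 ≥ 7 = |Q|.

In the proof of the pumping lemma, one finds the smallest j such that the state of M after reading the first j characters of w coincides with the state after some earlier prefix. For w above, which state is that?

S0

Run of M on w = d d d d d d d d d:
  step 0: S0  (start)
  step 1: S0  (read d: S0→S0)   ← first repeat (S0 seen earlier)
  step 2: S0  (read d: S0→S0)
  step 3: S0  (read d: S0→S0)
  step 4: S0  (read d: S0→S0)
  step 5: S0  (read d: S0→S0)
  step 6: S0  (read d: S0→S0)
  step 7: S0  (read d: S0→S0)
  step 8: S0  (read d: S0→S0)
  step 9: S0  (read d: S0→S0)

The earliest repeat is at step j = 1: M is in S0, which it already visited at step i = 0.
Since M has 7 states, any run of length ≥ 7 visits 7+1 states, so by pigeonhole some state repeats within the first 7 steps — that repeat gives the pumpable loop.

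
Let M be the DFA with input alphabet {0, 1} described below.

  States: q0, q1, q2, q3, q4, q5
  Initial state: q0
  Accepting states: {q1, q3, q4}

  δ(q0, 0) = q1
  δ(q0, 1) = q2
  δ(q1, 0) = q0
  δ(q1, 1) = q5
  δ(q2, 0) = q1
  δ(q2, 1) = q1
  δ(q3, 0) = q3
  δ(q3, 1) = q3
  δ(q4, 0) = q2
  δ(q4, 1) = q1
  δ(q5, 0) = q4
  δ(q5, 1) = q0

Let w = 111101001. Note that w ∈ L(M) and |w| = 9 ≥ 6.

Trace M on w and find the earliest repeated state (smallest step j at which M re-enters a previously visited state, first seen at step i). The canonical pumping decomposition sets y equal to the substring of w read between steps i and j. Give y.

Run of M on w = 1 1 1 1 0 1 0 0 1:
  step 0: q0  (start)
  step 1: q2  (read 1: q0→q2)
  step 2: q1  (read 1: q2→q1)
  step 3: q5  (read 1: q1→q5)
  step 4: q0  (read 1: q5→q0)   ← first repeat (q0 seen earlier)
  step 5: q1  (read 0: q0→q1)
  step 6: q5  (read 1: q1→q5)
  step 7: q4  (read 0: q5→q4)
  step 8: q2  (read 0: q4→q2)
  step 9: q1  (read 1: q2→q1)

So i = 0, j = 4, giving x = w[0:0] = ε, y = w[0:4] = 1111, z = w[4:9] = 01001.
Check: |xy| = 4 ≤ 6 and |y| = 4 ≥ 1. Reading y takes M from q0 back to q0, so every xyⁱz is accepted.
With |Q| = 6, pigeonhole forces a state repeat no later than step 6; the substring read between the first and second visits to that state can be pumped.

1111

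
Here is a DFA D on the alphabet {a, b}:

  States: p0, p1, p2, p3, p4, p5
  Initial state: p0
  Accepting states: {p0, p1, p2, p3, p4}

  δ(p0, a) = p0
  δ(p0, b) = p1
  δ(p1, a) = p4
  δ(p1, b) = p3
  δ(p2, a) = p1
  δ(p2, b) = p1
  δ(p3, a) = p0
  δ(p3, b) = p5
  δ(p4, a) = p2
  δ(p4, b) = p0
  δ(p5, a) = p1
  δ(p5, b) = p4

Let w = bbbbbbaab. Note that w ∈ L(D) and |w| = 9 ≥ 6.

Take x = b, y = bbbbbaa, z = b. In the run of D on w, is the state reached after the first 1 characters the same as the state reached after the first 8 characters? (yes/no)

no

State sequence: p0 -b-> p1 -b-> p3 -b-> p5 -b-> p4 -b-> p0 -b-> p1 -a-> p4 -a-> p2

After x (step 1): p1. After xy (step 8): p2.
They differ (p1 ≠ p2), so y is not a cycle from the state after x; this split is not the one the pumping-lemma construction produces, and pumping y need not keep the string in L(D).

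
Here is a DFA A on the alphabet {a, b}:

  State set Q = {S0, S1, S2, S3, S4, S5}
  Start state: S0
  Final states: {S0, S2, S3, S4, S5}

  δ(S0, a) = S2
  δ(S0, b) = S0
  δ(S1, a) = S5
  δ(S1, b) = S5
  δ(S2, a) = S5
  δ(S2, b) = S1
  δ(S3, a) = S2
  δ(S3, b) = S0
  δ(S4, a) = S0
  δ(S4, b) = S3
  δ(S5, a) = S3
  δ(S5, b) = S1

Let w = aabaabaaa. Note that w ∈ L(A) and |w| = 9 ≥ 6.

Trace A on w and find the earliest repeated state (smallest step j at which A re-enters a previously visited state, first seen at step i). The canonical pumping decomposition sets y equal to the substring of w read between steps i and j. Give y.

ba

Run of A on w = a a b a a b a a a:
  step 0: S0  (start)
  step 1: S2  (read a: S0→S2)
  step 2: S5  (read a: S2→S5)
  step 3: S1  (read b: S5→S1)
  step 4: S5  (read a: S1→S5)   ← first repeat (S5 seen earlier)
  step 5: S3  (read a: S5→S3)
  step 6: S0  (read b: S3→S0)
  step 7: S2  (read a: S0→S2)
  step 8: S5  (read a: S2→S5)
  step 9: S3  (read a: S5→S3)

So i = 2, j = 4, giving x = w[0:2] = aa, y = w[2:4] = ba, z = w[4:9] = abaaa.
Check: |xy| = 4 ≤ 6 and |y| = 2 ≥ 1. Reading y takes A from S5 back to S5, so every xyⁱz is accepted.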